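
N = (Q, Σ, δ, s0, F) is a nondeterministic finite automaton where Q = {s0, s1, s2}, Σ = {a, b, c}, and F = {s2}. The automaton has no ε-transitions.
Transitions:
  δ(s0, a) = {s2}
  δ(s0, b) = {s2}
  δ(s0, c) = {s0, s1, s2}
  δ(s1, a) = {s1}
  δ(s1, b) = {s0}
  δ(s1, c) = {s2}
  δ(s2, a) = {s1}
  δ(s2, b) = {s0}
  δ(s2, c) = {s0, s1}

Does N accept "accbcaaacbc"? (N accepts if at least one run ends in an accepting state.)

accepted

Start: {s0}
read a: {s2}
read c: {s0, s1}
read c: {s0, s1, s2}
read b: {s0, s2}
read c: {s0, s1, s2}
read a: {s1, s2}
read a: {s1}
read a: {s1}
read c: {s2}
read b: {s0}
read c: {s0, s1, s2}
Reachable ∩ accepting = {s2} — nonempty.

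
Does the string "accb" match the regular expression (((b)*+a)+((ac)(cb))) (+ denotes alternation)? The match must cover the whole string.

yes

The right alternative ((ac)(cb)) matches accb.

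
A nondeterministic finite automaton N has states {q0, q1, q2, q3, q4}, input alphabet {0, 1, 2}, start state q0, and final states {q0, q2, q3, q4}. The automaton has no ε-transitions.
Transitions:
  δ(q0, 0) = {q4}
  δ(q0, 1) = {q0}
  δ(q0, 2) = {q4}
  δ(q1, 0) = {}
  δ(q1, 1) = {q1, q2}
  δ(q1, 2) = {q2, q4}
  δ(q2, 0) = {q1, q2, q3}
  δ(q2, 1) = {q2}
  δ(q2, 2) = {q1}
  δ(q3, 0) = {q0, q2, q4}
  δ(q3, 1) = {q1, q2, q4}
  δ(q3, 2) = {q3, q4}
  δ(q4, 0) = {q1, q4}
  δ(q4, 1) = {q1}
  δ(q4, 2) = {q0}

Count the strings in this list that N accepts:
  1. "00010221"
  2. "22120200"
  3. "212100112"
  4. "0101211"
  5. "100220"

4

"00010221": accepted
"22120200": accepted
"212100112": accepted
"0101211": rejected
"100220": accepted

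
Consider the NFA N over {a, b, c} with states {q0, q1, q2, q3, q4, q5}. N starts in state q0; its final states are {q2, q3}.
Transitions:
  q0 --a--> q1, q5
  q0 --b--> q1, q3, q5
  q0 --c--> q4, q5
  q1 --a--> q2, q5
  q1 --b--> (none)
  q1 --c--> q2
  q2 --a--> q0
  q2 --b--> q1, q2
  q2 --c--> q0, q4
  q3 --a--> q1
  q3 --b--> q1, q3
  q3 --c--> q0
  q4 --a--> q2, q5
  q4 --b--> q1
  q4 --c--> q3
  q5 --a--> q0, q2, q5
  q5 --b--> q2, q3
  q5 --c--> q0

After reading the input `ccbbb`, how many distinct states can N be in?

Start: {q0}
read c: {q4, q5}
read c: {q0, q3}
read b: {q1, q3, q5}
read b: {q1, q2, q3}
read b: {q1, q2, q3}
Final reachable set {q1, q2, q3} has 3 states.

3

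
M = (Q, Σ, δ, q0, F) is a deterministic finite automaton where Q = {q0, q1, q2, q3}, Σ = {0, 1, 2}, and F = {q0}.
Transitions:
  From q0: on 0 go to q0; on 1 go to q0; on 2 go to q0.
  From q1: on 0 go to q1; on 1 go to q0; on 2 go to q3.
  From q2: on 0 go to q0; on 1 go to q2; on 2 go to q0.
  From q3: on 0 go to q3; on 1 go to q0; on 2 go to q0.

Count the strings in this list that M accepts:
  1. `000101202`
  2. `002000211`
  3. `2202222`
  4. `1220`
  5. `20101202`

5

`000101202`: accepted
`002000211`: accepted
`2202222`: accepted
`1220`: accepted
`20101202`: accepted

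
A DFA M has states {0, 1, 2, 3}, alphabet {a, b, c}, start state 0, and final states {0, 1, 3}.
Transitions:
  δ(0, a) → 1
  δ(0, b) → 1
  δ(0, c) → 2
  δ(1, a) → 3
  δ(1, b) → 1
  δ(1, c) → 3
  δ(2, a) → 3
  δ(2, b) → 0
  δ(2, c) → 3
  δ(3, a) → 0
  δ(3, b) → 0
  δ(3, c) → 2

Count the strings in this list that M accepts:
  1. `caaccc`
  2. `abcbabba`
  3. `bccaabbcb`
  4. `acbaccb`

`caaccc`: rejected
`abcbabba`: accepted
`bccaabbcb`: accepted
`acbaccb`: accepted

3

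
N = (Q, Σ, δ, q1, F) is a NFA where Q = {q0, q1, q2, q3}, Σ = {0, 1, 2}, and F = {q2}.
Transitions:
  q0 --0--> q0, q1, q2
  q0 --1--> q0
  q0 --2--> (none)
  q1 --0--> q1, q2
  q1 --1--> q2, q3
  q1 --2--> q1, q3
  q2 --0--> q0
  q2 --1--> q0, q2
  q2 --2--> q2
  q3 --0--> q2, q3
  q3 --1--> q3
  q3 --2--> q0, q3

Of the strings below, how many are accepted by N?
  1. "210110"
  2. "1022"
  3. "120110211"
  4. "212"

"210110": accepted
"1022": accepted
"120110211": accepted
"212": accepted

4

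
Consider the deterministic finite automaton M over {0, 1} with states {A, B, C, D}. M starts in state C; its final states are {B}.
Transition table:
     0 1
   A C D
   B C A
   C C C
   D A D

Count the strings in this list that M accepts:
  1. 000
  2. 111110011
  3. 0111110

0

000: rejected
111110011: rejected
0111110: rejected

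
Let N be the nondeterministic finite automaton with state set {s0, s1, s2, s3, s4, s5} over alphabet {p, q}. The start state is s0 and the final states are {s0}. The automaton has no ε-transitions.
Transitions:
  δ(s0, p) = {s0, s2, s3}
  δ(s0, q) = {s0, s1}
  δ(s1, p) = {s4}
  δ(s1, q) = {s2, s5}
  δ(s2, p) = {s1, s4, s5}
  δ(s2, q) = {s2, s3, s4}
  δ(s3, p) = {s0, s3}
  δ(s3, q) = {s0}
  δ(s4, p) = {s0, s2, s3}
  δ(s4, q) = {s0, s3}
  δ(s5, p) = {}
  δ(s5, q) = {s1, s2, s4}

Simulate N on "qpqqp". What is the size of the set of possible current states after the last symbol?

6

Start: {s0}
read q: {s0, s1}
read p: {s0, s2, s3, s4}
read q: {s0, s1, s2, s3, s4}
read q: {s0, s1, s2, s3, s4, s5}
read p: {s0, s1, s2, s3, s4, s5}
Final reachable set {s0, s1, s2, s3, s4, s5} has 6 states.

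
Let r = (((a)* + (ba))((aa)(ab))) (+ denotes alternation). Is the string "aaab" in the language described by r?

Split as ε·aaab: ((a)*+(ba)) matches ε and ((aa)(ab)) matches aaab.

yes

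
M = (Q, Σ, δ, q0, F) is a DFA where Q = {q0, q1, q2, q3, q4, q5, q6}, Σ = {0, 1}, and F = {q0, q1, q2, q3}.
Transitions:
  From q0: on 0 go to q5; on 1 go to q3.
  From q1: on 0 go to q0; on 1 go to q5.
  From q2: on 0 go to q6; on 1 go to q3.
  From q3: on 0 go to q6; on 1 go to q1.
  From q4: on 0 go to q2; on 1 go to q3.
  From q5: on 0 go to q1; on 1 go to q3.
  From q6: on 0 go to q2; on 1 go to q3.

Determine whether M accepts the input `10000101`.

accepted

q0 --1--> q3
q3 --0--> q6
q6 --0--> q2
q2 --0--> q6
q6 --0--> q2
q2 --1--> q3
q3 --0--> q6
q6 --1--> q3
End in state q3, which is an accepting state.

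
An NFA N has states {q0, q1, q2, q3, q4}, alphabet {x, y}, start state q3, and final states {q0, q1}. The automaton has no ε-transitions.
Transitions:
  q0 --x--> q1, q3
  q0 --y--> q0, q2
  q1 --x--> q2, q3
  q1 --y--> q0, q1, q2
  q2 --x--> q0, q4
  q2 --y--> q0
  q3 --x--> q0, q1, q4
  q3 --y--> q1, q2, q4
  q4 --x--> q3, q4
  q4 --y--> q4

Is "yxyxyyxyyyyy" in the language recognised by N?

Start: {q3}
read y: {q1, q2, q4}
read x: {q0, q2, q3, q4}
read y: {q0, q1, q2, q4}
read x: {q0, q1, q2, q3, q4}
read y: {q0, q1, q2, q4}
read y: {q0, q1, q2, q4}
read x: {q0, q1, q2, q3, q4}
read y: {q0, q1, q2, q4}
read y: {q0, q1, q2, q4}
read y: {q0, q1, q2, q4}
read y: {q0, q1, q2, q4}
read y: {q0, q1, q2, q4}
Reachable ∩ accepting = {q0, q1} — nonempty.

accepted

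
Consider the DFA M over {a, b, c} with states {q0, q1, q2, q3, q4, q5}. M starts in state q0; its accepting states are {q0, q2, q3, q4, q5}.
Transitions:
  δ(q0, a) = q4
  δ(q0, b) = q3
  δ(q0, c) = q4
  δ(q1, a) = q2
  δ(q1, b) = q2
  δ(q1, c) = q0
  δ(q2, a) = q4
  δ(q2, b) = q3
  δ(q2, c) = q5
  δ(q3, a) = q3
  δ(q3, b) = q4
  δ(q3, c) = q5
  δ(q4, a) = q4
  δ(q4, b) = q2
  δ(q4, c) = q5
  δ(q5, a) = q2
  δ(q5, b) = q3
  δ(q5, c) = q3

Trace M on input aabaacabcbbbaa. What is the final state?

q0 --a--> q4
q4 --a--> q4
q4 --b--> q2
q2 --a--> q4
q4 --a--> q4
q4 --c--> q5
q5 --a--> q2
q2 --b--> q3
q3 --c--> q5
q5 --b--> q3
q3 --b--> q4
q4 --b--> q2
q2 --a--> q4
q4 --a--> q4

q4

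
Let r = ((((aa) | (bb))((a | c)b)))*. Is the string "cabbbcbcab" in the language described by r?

cabbbcbcab cannot be split into zero or more pieces each matching (((aa)|(bb))((a|c)b)).

no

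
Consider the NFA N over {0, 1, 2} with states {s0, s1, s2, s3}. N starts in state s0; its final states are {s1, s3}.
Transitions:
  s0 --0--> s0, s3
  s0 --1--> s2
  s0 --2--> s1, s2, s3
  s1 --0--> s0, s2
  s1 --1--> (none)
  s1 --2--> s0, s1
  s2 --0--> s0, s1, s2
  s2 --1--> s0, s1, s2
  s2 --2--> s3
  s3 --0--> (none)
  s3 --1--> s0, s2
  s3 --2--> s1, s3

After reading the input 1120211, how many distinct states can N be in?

Start: {s0}
read 1: {s2}
read 1: {s0, s1, s2}
read 2: {s0, s1, s2, s3}
read 0: {s0, s1, s2, s3}
read 2: {s0, s1, s2, s3}
read 1: {s0, s1, s2}
read 1: {s0, s1, s2}
Final reachable set {s0, s1, s2} has 3 states.

3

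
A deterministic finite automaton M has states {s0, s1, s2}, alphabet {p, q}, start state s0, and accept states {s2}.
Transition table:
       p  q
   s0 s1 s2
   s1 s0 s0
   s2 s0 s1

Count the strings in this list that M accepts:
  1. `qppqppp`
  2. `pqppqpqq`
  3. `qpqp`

0

`qppqppp`: rejected
`pqppqpqq`: rejected
`qpqp`: rejected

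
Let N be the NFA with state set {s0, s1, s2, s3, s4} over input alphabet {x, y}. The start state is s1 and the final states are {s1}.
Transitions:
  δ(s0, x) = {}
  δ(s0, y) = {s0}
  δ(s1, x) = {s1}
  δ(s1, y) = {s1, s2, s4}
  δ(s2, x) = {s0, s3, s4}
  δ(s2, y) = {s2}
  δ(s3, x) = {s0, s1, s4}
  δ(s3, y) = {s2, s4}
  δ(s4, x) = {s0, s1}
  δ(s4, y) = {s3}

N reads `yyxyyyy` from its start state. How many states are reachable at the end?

5

Start: {s1}
read y: {s1, s2, s4}
read y: {s1, s2, s3, s4}
read x: {s0, s1, s3, s4}
read y: {s0, s1, s2, s3, s4}
read y: {s0, s1, s2, s3, s4}
read y: {s0, s1, s2, s3, s4}
read y: {s0, s1, s2, s3, s4}
Final reachable set {s0, s1, s2, s3, s4} has 5 states.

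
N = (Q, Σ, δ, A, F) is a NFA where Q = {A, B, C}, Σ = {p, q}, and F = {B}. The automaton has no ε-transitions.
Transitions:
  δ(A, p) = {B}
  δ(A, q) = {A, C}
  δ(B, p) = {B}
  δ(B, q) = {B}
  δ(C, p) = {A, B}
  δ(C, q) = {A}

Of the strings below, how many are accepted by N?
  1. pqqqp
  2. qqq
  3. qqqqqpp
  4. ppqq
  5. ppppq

4

pqqqp: accepted
qqq: rejected
qqqqqpp: accepted
ppqq: accepted
ppppq: accepted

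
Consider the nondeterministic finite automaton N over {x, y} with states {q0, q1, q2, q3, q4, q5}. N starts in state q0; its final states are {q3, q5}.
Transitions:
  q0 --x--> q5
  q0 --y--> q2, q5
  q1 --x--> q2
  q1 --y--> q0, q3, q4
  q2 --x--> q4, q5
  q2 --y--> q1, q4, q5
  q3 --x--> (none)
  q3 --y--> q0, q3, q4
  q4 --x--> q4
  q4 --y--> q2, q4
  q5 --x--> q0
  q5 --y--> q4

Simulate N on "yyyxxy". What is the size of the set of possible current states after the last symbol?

Start: {q0}
read y: {q2, q5}
read y: {q1, q4, q5}
read y: {q0, q2, q3, q4}
read x: {q4, q5}
read x: {q0, q4}
read y: {q2, q4, q5}
Final reachable set {q2, q4, q5} has 3 states.

3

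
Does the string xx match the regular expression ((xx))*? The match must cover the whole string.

yes

Split into 1 piece xx; each matches (xx).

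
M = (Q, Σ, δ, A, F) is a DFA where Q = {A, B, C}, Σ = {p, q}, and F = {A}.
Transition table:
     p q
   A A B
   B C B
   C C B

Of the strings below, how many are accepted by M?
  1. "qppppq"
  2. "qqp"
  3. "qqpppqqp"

0

"qppppq": rejected
"qqp": rejected
"qqpppqqp": rejected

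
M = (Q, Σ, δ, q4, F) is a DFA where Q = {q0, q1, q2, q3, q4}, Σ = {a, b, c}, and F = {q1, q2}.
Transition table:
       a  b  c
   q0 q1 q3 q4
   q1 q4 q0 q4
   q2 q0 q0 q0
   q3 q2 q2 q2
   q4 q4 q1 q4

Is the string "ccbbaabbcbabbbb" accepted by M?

accepted

q4 --c--> q4
q4 --c--> q4
q4 --b--> q1
q1 --b--> q0
q0 --a--> q1
q1 --a--> q4
q4 --b--> q1
q1 --b--> q0
q0 --c--> q4
q4 --b--> q1
q1 --a--> q4
q4 --b--> q1
q1 --b--> q0
q0 --b--> q3
q3 --b--> q2
End in state q2, which is an accepting state.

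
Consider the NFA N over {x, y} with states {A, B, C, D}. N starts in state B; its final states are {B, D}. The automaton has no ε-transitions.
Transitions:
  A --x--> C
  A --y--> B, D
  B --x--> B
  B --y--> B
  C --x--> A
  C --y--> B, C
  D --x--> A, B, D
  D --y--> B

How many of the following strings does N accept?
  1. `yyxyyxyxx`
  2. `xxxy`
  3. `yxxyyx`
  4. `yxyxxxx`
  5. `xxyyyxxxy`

5

`yyxyyxyxx`: accepted
`xxxy`: accepted
`yxxyyx`: accepted
`yxyxxxx`: accepted
`xxyyyxxxy`: accepted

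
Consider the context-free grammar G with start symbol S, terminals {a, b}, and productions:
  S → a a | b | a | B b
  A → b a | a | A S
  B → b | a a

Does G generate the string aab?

S ⇒ Bb ⇒ aab

yes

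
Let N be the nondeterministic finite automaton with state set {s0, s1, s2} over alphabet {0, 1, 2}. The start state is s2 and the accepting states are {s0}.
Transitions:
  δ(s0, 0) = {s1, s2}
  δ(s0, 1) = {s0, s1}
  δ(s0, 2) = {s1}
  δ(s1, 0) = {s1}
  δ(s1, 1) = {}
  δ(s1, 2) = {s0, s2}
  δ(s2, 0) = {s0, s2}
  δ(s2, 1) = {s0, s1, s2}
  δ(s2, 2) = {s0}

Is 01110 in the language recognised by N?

Start: {s2}
read 0: {s0, s2}
read 1: {s0, s1, s2}
read 1: {s0, s1, s2}
read 1: {s0, s1, s2}
read 0: {s0, s1, s2}
Reachable ∩ accepting = {s0} — nonempty.

accepted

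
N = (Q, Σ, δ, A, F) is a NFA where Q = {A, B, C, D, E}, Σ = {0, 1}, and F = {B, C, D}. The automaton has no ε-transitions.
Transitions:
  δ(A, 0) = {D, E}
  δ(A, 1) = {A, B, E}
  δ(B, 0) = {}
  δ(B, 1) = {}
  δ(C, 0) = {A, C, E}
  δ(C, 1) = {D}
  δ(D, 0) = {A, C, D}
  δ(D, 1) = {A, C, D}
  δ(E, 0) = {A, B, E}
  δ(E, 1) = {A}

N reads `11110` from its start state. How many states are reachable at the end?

Start: {A}
read 1: {A, B, E}
read 1: {A, B, E}
read 1: {A, B, E}
read 1: {A, B, E}
read 0: {A, B, D, E}
Final reachable set {A, B, D, E} has 4 states.

4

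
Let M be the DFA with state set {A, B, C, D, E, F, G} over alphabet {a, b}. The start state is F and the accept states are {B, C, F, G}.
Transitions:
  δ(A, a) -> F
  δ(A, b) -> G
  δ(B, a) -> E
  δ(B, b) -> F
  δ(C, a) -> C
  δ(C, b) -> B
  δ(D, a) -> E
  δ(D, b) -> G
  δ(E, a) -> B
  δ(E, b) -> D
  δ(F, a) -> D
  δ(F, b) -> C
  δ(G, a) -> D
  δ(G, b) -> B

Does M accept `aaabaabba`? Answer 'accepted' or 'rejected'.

F --a--> D
D --a--> E
E --a--> B
B --b--> F
F --a--> D
D --a--> E
E --b--> D
D --b--> G
G --a--> D
End in state D, which is not an accepting state.

rejected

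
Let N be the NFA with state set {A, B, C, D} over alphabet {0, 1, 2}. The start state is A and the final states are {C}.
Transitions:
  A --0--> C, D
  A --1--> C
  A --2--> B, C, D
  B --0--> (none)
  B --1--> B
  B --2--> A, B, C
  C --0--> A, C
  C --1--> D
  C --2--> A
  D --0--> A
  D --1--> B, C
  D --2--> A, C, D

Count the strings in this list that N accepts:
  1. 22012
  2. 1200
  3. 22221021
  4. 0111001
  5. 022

22012: accepted
1200: accepted
22221021: accepted
0111001: accepted
022: accepted

5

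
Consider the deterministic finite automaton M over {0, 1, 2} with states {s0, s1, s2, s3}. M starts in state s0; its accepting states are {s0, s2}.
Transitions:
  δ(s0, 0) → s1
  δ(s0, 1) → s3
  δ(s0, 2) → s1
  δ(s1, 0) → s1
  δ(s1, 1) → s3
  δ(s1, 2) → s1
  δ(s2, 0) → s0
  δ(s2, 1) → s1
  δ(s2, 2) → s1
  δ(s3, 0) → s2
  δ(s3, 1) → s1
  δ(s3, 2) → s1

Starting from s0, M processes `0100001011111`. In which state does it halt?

s0 --0--> s1
s1 --1--> s3
s3 --0--> s2
s2 --0--> s0
s0 --0--> s1
s1 --0--> s1
s1 --1--> s3
s3 --0--> s2
s2 --1--> s1
s1 --1--> s3
s3 --1--> s1
s1 --1--> s3
s3 --1--> s1

s1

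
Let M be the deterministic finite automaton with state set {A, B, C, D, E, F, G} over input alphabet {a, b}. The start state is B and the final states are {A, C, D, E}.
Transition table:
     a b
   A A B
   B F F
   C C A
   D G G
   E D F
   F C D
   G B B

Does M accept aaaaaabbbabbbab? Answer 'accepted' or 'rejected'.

B --a--> F
F --a--> C
C --a--> C
C --a--> C
C --a--> C
C --a--> C
C --b--> A
A --b--> B
B --b--> F
F --a--> C
C --b--> A
A --b--> B
B --b--> F
F --a--> C
C --b--> A
End in state A, which is an accepting state.

accepted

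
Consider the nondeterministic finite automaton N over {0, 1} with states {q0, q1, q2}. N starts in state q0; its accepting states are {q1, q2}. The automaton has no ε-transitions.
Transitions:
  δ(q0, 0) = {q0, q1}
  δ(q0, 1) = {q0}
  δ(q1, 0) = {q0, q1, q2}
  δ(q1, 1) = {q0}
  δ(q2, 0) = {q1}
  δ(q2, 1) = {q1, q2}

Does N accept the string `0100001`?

Start: {q0}
read 0: {q0, q1}
read 1: {q0}
read 0: {q0, q1}
read 0: {q0, q1, q2}
read 0: {q0, q1, q2}
read 0: {q0, q1, q2}
read 1: {q0, q1, q2}
Reachable ∩ accepting = {q1, q2} — nonempty.

accepted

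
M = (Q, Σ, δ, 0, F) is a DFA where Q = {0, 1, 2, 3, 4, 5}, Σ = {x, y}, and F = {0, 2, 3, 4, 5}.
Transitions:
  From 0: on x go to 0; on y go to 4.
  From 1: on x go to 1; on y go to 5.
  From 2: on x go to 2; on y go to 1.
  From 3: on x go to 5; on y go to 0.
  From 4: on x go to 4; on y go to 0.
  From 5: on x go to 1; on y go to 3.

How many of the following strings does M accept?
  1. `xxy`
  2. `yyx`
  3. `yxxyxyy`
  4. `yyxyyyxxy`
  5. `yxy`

`xxy`: accepted
`yyx`: accepted
`yxxyxyy`: accepted
`yyxyyyxxy`: accepted
`yxy`: accepted

5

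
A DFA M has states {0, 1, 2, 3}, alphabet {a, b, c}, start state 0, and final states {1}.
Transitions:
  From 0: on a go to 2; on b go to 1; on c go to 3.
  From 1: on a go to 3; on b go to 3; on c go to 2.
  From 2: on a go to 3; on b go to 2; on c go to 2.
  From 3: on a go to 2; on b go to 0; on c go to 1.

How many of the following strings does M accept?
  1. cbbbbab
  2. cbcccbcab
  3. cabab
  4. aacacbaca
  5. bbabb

cbbbbab: rejected
cbcccbcab: rejected
cabab: rejected
aacacbaca: rejected
bbabb: rejected

0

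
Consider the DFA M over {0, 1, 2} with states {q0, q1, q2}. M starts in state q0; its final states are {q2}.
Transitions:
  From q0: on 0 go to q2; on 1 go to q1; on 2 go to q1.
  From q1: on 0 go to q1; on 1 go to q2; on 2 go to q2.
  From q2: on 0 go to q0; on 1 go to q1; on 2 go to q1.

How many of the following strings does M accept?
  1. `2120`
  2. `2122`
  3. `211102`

1

`2120`: rejected
`2122`: accepted
`211102`: rejected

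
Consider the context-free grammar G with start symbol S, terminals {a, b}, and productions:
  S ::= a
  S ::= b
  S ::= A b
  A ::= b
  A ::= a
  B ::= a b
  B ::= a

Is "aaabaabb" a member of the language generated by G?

no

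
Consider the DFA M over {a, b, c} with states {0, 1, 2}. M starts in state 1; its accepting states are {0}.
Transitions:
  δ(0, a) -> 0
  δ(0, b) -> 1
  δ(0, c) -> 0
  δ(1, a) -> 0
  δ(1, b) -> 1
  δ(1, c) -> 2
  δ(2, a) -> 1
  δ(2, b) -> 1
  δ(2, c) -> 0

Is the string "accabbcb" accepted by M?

1 --a--> 0
0 --c--> 0
0 --c--> 0
0 --a--> 0
0 --b--> 1
1 --b--> 1
1 --c--> 2
2 --b--> 1
End in state 1, which is not an accepting state.

rejected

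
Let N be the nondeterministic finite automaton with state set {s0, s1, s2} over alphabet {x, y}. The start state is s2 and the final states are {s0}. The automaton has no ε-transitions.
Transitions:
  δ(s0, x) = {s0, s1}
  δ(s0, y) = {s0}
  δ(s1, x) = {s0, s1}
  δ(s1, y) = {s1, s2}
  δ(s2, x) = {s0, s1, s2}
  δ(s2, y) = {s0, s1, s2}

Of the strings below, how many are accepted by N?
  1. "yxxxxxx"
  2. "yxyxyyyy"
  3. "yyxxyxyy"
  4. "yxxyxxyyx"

4

"yxxxxxx": accepted
"yxyxyyyy": accepted
"yyxxyxyy": accepted
"yxxyxxyyx": accepted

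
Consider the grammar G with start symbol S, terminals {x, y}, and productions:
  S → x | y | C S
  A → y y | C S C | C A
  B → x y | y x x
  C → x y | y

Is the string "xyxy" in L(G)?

no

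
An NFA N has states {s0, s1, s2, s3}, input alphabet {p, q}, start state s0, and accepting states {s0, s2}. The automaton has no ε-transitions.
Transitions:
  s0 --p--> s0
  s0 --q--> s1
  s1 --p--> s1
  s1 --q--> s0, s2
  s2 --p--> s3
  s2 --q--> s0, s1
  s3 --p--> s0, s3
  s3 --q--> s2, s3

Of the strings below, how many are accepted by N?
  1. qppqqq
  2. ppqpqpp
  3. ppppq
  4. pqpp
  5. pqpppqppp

3

qppqqq: accepted
ppqpqpp: accepted
ppppq: rejected
pqpp: rejected
pqpppqppp: accepted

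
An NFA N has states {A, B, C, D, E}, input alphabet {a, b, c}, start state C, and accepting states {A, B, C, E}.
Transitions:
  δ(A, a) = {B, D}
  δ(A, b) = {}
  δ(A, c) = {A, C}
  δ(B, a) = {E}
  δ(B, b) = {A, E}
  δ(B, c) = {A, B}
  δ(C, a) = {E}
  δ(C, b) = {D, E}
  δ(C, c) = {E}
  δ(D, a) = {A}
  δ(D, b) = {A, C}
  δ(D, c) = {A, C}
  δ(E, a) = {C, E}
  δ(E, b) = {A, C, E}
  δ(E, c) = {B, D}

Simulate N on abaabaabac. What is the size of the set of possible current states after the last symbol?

5

Start: {C}
read a: {E}
read b: {A, C, E}
read a: {B, C, D, E}
read a: {A, C, E}
read b: {A, C, D, E}
read a: {A, B, C, D, E}
read a: {A, B, C, D, E}
read b: {A, C, D, E}
read a: {A, B, C, D, E}
read c: {A, B, C, D, E}
Final reachable set {A, B, C, D, E} has 5 states.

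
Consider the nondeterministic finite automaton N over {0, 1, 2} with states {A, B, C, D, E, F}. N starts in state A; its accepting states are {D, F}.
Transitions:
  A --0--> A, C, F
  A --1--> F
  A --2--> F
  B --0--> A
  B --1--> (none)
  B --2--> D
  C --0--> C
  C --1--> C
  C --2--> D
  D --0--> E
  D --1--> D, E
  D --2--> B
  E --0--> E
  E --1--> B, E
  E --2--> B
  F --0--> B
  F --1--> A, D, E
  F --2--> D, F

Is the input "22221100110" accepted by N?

Start: {A}
read 2: {F}
read 2: {D, F}
read 2: {B, D, F}
read 2: {B, D, F}
read 1: {A, D, E}
read 1: {B, D, E, F}
read 0: {A, B, E}
read 0: {A, C, E, F}
read 1: {A, B, C, D, E, F}
read 1: {A, B, C, D, E, F}
read 0: {A, B, C, E, F}
Reachable ∩ accepting = {F} — nonempty.

accepted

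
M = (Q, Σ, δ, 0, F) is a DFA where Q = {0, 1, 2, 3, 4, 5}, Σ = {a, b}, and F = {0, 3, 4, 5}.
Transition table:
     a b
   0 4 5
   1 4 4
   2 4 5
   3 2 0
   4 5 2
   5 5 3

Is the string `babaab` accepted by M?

rejected

0 --b--> 5
5 --a--> 5
5 --b--> 3
3 --a--> 2
2 --a--> 4
4 --b--> 2
End in state 2, which is not an accepting state.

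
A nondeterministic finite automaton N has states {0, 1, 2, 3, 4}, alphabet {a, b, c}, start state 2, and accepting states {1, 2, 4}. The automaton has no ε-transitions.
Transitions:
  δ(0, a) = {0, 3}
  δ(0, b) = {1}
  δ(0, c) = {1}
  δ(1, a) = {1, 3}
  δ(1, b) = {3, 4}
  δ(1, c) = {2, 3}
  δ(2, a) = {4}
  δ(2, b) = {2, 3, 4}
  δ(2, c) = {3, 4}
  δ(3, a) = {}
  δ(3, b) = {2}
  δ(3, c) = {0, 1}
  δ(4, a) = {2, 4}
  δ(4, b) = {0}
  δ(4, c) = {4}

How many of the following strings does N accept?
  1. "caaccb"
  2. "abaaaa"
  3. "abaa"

"caaccb": accepted
"abaaaa": rejected
"abaa": rejected

1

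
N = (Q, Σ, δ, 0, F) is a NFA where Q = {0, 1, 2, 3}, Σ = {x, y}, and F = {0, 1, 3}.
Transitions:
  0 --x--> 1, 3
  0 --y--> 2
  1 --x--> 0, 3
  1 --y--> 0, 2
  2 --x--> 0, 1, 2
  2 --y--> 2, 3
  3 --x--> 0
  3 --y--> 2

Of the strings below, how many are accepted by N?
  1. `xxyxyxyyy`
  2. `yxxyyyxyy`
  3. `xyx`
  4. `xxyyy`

4

`xxyxyxyyy`: accepted
`yxxyyyxyy`: accepted
`xyx`: accepted
`xxyyy`: accepted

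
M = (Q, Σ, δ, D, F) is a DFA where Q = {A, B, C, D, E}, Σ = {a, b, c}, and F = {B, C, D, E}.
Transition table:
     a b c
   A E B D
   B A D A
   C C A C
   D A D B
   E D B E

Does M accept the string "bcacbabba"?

rejected

D --b--> D
D --c--> B
B --a--> A
A --c--> D
D --b--> D
D --a--> A
A --b--> B
B --b--> D
D --a--> A
End in state A, which is not an accepting state.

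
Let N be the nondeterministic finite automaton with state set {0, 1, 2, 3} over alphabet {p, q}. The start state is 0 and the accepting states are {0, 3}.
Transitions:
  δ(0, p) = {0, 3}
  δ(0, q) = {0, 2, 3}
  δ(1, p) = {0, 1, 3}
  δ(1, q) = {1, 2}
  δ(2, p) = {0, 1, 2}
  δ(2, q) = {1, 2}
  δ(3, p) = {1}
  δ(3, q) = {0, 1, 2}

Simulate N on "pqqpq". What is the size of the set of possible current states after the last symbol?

Start: {0}
read p: {0, 3}
read q: {0, 1, 2, 3}
read q: {0, 1, 2, 3}
read p: {0, 1, 2, 3}
read q: {0, 1, 2, 3}
Final reachable set {0, 1, 2, 3} has 4 states.

4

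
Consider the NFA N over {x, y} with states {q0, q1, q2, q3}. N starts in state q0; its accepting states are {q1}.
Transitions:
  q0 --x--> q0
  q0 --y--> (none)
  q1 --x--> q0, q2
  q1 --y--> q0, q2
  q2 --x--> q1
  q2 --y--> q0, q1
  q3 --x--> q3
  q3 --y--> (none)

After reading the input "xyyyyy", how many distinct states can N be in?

0

Start: {q0}
read x: {q0}
read y: {}
The reachable set is empty and stays empty for the remaining 4 symbols.
Final reachable set {} has 0 states.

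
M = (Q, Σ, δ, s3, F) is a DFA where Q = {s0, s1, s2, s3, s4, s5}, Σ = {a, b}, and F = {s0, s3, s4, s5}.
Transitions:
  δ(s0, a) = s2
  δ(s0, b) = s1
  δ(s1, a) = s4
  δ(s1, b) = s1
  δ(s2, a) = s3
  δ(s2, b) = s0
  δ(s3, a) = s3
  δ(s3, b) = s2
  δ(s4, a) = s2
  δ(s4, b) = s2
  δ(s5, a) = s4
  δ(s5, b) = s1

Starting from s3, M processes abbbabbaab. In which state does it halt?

s2

s3 --a--> s3
s3 --b--> s2
s2 --b--> s0
s0 --b--> s1
s1 --a--> s4
s4 --b--> s2
s2 --b--> s0
s0 --a--> s2
s2 --a--> s3
s3 --b--> s2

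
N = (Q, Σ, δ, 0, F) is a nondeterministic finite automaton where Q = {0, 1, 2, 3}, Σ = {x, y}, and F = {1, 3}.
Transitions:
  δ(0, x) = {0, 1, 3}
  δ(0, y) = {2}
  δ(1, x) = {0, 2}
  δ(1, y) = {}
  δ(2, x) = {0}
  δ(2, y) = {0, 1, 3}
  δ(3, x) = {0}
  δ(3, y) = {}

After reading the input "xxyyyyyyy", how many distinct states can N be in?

Start: {0}
read x: {0, 1, 3}
read x: {0, 1, 2, 3}
read y: {0, 1, 2, 3}
read y: {0, 1, 2, 3}
read y: {0, 1, 2, 3}
read y: {0, 1, 2, 3}
read y: {0, 1, 2, 3}
read y: {0, 1, 2, 3}
read y: {0, 1, 2, 3}
Final reachable set {0, 1, 2, 3} has 4 states.

4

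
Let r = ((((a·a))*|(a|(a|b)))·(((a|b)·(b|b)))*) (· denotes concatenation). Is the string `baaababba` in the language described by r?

no

No split of baaababba into u·v has (((a·a))*|(a|(a|b))) matching u and (((a|b)·(b|b)))* matching v.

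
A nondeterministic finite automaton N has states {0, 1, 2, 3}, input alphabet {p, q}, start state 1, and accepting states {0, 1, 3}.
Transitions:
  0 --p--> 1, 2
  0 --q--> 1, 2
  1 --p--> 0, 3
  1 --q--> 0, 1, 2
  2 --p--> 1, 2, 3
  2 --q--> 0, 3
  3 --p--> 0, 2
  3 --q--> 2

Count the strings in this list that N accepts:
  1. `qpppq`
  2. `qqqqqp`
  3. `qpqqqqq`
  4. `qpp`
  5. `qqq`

5

`qpppq`: accepted
`qqqqqp`: accepted
`qpqqqqq`: accepted
`qpp`: accepted
`qqq`: accepted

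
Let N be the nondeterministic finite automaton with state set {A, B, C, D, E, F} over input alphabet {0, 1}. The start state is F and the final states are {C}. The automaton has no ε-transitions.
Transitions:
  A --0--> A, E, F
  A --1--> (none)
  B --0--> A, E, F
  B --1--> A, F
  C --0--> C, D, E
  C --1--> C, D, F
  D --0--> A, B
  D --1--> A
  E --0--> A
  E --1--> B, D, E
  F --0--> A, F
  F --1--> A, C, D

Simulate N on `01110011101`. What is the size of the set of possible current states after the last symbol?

Start: {F}
read 0: {A, F}
read 1: {A, C, D}
read 1: {A, C, D, F}
read 1: {A, C, D, F}
read 0: {A, B, C, D, E, F}
read 0: {A, B, C, D, E, F}
read 1: {A, B, C, D, E, F}
read 1: {A, B, C, D, E, F}
read 1: {A, B, C, D, E, F}
read 0: {A, B, C, D, E, F}
read 1: {A, B, C, D, E, F}
Final reachable set {A, B, C, D, E, F} has 6 states.

6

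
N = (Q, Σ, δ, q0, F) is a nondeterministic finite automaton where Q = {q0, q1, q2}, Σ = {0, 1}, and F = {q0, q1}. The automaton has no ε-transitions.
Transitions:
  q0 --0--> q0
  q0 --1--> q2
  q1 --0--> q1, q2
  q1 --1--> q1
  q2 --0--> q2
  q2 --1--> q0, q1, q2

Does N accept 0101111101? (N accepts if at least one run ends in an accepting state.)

Start: {q0}
read 0: {q0}
read 1: {q2}
read 0: {q2}
read 1: {q0, q1, q2}
read 1: {q0, q1, q2}
read 1: {q0, q1, q2}
read 1: {q0, q1, q2}
read 1: {q0, q1, q2}
read 0: {q0, q1, q2}
read 1: {q0, q1, q2}
Reachable ∩ accepting = {q0, q1} — nonempty.

accepted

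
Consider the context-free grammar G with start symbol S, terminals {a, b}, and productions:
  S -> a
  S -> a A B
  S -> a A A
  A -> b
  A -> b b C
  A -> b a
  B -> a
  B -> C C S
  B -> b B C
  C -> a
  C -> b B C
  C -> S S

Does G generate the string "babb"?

no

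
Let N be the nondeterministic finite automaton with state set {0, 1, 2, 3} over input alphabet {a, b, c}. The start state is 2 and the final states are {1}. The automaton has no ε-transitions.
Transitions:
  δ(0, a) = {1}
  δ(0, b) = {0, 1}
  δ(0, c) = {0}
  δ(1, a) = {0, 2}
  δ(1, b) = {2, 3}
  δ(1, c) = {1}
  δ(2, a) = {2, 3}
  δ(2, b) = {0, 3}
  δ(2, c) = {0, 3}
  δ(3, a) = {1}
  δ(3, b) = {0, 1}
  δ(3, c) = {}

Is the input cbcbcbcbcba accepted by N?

Start: {2}
read c: {0, 3}
read b: {0, 1}
read c: {0, 1}
read b: {0, 1, 2, 3}
read c: {0, 1, 3}
read b: {0, 1, 2, 3}
read c: {0, 1, 3}
read b: {0, 1, 2, 3}
read c: {0, 1, 3}
read b: {0, 1, 2, 3}
read a: {0, 1, 2, 3}
Reachable ∩ accepting = {1} — nonempty.

accepted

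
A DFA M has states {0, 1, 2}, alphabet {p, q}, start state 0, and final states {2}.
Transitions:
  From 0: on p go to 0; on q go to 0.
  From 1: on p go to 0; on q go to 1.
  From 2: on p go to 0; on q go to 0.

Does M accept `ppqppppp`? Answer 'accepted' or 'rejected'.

rejected

0 --p--> 0
0 --p--> 0
0 --q--> 0
0 --p--> 0
0 --p--> 0
0 --p--> 0
0 --p--> 0
0 --p--> 0
End in state 0, which is not an accepting state.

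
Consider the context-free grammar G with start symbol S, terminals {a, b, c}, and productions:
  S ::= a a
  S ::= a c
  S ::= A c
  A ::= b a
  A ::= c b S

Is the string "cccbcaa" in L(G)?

no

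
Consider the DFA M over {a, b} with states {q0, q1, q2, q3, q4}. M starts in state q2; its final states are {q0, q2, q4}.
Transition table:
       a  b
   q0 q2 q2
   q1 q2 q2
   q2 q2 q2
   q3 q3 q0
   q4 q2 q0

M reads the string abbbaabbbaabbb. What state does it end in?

q2 --a--> q2
q2 --b--> q2
q2 --b--> q2
q2 --b--> q2
q2 --a--> q2
q2 --a--> q2
q2 --b--> q2
q2 --b--> q2
q2 --b--> q2
q2 --a--> q2
q2 --a--> q2
q2 --b--> q2
q2 --b--> q2
q2 --b--> q2

q2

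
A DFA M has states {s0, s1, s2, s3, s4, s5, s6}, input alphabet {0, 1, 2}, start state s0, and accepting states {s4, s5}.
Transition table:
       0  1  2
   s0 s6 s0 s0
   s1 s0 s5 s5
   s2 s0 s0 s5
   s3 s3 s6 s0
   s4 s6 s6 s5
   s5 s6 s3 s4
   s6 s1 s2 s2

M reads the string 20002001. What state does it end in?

s5

s0 --2--> s0
s0 --0--> s6
s6 --0--> s1
s1 --0--> s0
s0 --2--> s0
s0 --0--> s6
s6 --0--> s1
s1 --1--> s5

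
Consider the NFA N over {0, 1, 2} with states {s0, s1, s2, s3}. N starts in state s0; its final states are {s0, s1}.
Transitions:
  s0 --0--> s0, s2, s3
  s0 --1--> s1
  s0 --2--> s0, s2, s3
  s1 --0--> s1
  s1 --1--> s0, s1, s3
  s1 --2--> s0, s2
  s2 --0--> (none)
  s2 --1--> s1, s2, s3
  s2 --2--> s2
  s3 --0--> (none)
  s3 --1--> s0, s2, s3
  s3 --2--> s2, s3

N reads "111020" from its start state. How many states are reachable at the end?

3

Start: {s0}
read 1: {s1}
read 1: {s0, s1, s3}
read 1: {s0, s1, s2, s3}
read 0: {s0, s1, s2, s3}
read 2: {s0, s2, s3}
read 0: {s0, s2, s3}
Final reachable set {s0, s2, s3} has 3 states.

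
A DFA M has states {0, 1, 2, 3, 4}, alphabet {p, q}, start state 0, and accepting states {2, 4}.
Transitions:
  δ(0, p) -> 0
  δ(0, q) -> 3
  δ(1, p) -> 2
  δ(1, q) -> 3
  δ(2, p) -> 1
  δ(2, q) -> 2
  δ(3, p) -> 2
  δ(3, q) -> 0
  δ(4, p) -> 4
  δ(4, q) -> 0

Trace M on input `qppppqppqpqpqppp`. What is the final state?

2

0 --q--> 3
3 --p--> 2
2 --p--> 1
1 --p--> 2
2 --p--> 1
1 --q--> 3
3 --p--> 2
2 --p--> 1
1 --q--> 3
3 --p--> 2
2 --q--> 2
2 --p--> 1
1 --q--> 3
3 --p--> 2
2 --p--> 1
1 --p--> 2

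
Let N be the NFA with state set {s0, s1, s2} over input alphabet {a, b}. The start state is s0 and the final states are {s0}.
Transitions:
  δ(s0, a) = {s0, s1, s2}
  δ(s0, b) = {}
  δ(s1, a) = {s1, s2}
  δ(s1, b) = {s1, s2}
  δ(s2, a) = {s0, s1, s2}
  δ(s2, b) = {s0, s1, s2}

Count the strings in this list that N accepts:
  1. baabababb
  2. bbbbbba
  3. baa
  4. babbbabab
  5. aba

1

baabababb: rejected
bbbbbba: rejected
baa: rejected
babbbabab: rejected
aba: accepted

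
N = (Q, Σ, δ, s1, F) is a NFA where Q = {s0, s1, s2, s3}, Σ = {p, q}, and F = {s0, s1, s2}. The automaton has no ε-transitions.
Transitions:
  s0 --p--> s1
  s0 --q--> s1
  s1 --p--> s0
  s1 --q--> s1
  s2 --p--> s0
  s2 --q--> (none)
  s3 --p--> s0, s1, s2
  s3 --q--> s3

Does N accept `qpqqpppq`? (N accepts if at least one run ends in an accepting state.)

accepted

Start: {s1}
read q: {s1}
read p: {s0}
read q: {s1}
read q: {s1}
read p: {s0}
read p: {s1}
read p: {s0}
read q: {s1}
Reachable ∩ accepting = {s1} — nonempty.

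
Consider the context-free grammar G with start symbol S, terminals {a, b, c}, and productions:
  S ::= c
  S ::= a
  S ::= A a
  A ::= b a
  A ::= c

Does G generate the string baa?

S ⇒ Aa ⇒ baa

yes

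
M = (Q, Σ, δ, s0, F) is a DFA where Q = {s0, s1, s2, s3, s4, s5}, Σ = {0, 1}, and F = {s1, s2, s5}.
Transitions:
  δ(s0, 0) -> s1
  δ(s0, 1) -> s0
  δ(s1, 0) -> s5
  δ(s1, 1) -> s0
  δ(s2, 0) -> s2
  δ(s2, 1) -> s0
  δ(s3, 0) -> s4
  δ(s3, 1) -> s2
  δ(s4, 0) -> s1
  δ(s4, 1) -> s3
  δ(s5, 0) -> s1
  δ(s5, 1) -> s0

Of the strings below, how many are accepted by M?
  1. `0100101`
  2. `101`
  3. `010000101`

0

`0100101`: rejected
`101`: rejected
`010000101`: rejected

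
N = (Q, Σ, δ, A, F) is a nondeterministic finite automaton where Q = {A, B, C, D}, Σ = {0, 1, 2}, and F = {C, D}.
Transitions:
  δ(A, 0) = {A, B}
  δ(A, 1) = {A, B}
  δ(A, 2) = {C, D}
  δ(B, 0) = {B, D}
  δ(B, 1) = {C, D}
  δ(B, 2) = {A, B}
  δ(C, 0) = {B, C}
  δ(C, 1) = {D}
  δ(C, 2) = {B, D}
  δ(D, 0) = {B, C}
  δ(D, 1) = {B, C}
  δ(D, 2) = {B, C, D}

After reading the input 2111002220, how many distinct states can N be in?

4

Start: {A}
read 2: {C, D}
read 1: {B, C, D}
read 1: {B, C, D}
read 1: {B, C, D}
read 0: {B, C, D}
read 0: {B, C, D}
read 2: {A, B, C, D}
read 2: {A, B, C, D}
read 2: {A, B, C, D}
read 0: {A, B, C, D}
Final reachable set {A, B, C, D} has 4 states.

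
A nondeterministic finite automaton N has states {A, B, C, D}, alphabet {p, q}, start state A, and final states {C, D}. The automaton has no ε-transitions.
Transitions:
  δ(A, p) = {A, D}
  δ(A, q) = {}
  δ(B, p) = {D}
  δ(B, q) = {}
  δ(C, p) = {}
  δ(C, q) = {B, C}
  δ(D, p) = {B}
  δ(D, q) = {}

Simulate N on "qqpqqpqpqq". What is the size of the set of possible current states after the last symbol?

0

Start: {A}
read q: {}
The reachable set is empty and stays empty for the remaining 9 symbols.
Final reachable set {} has 0 states.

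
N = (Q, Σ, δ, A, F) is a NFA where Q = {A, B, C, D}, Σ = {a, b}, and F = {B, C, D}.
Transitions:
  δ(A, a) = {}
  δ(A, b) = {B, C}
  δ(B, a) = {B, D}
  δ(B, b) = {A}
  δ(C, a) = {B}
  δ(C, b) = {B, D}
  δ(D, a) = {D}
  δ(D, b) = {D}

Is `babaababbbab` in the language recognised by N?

Start: {A}
read b: {B, C}
read a: {B, D}
read b: {A, D}
read a: {D}
read a: {D}
read b: {D}
read a: {D}
read b: {D}
read b: {D}
read b: {D}
read a: {D}
read b: {D}
Reachable ∩ accepting = {D} — nonempty.

accepted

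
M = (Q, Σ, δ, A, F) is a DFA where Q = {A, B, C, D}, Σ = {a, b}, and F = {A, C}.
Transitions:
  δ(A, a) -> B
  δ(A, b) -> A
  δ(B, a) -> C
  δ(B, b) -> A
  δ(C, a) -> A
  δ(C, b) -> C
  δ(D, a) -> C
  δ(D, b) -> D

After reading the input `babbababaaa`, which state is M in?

A --b--> A
A --a--> B
B --b--> A
A --b--> A
A --a--> B
B --b--> A
A --a--> B
B --b--> A
A --a--> B
B --a--> C
C --a--> A

A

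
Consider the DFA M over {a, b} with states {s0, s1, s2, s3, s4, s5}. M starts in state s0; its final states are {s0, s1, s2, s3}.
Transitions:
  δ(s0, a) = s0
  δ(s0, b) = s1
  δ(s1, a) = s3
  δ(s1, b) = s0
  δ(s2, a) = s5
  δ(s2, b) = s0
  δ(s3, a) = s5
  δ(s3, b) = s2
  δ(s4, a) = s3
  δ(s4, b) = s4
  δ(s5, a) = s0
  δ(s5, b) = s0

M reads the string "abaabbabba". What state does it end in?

s0

s0 --a--> s0
s0 --b--> s1
s1 --a--> s3
s3 --a--> s5
s5 --b--> s0
s0 --b--> s1
s1 --a--> s3
s3 --b--> s2
s2 --b--> s0
s0 --a--> s0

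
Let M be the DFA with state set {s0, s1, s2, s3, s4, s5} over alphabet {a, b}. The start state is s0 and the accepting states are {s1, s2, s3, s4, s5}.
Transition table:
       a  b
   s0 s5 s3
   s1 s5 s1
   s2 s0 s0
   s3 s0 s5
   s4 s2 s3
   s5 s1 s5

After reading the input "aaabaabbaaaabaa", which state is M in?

s5

s0 --a--> s5
s5 --a--> s1
s1 --a--> s5
s5 --b--> s5
s5 --a--> s1
s1 --a--> s5
s5 --b--> s5
s5 --b--> s5
s5 --a--> s1
s1 --a--> s5
s5 --a--> s1
s1 --a--> s5
s5 --b--> s5
s5 --a--> s1
s1 --a--> s5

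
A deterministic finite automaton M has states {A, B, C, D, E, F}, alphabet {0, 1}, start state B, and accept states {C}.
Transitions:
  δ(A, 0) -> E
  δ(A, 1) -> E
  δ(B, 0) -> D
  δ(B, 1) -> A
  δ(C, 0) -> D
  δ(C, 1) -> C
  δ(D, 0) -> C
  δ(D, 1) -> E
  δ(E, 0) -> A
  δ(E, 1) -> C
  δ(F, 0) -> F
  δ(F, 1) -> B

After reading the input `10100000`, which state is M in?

B --1--> A
A --0--> E
E --1--> C
C --0--> D
D --0--> C
C --0--> D
D --0--> C
C --0--> D

D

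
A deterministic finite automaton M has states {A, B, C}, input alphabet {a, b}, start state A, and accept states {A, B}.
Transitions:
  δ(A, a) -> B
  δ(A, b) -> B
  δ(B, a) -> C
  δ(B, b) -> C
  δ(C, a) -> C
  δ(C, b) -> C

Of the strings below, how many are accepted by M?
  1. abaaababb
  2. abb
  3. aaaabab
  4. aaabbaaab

abaaababb: rejected
abb: rejected
aaaabab: rejected
aaabbaaab: rejected

0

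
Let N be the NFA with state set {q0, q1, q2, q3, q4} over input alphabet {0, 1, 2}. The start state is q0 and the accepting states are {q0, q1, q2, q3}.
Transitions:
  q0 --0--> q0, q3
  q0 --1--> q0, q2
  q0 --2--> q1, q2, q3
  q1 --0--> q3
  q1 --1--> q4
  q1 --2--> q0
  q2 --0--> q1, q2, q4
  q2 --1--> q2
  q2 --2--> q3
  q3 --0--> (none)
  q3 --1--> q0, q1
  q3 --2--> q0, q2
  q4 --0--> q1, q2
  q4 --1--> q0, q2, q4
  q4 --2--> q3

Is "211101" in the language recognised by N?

accepted

Start: {q0}
read 2: {q1, q2, q3}
read 1: {q0, q1, q2, q4}
read 1: {q0, q2, q4}
read 1: {q0, q2, q4}
read 0: {q0, q1, q2, q3, q4}
read 1: {q0, q1, q2, q4}
Reachable ∩ accepting = {q0, q1, q2} — nonempty.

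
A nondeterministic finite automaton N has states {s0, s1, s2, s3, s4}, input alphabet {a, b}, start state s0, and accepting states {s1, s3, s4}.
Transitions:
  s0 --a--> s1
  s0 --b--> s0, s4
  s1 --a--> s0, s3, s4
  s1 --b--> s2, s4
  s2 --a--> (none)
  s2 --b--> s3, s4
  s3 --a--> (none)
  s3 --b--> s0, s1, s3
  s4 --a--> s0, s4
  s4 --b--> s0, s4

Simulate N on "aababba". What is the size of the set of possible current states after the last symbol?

4

Start: {s0}
read a: {s1}
read a: {s0, s3, s4}
read b: {s0, s1, s3, s4}
read a: {s0, s1, s3, s4}
read b: {s0, s1, s2, s3, s4}
read b: {s0, s1, s2, s3, s4}
read a: {s0, s1, s3, s4}
Final reachable set {s0, s1, s3, s4} has 4 states.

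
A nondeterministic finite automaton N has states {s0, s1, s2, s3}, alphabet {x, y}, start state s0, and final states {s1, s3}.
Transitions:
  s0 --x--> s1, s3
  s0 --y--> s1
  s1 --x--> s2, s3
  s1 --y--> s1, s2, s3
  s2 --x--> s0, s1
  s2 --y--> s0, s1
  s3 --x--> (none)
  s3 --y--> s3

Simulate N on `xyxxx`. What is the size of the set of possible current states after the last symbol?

Start: {s0}
read x: {s1, s3}
read y: {s1, s2, s3}
read x: {s0, s1, s2, s3}
read x: {s0, s1, s2, s3}
read x: {s0, s1, s2, s3}
Final reachable set {s0, s1, s2, s3} has 4 states.

4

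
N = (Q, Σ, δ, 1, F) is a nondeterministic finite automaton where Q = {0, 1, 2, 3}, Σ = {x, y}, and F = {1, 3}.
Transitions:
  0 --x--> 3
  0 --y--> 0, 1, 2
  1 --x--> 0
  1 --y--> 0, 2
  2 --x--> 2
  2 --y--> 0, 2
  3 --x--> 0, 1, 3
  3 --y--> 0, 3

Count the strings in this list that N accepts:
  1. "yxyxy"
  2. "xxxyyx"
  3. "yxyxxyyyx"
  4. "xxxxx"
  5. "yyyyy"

"yxyxy": accepted
"xxxyyx": accepted
"yxyxxyyyx": accepted
"xxxxx": accepted
"yyyyy": accepted

5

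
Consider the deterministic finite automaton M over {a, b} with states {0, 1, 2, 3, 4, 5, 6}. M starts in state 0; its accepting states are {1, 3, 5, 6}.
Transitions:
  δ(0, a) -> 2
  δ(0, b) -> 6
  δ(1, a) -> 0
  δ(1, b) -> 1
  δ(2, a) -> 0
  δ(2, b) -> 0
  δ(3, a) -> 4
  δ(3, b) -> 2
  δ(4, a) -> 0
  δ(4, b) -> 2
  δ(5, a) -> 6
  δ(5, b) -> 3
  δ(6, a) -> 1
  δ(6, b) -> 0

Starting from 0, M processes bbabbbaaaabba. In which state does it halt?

0 --b--> 6
6 --b--> 0
0 --a--> 2
2 --b--> 0
0 --b--> 6
6 --b--> 0
0 --a--> 2
2 --a--> 0
0 --a--> 2
2 --a--> 0
0 --b--> 6
6 --b--> 0
0 --a--> 2

2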